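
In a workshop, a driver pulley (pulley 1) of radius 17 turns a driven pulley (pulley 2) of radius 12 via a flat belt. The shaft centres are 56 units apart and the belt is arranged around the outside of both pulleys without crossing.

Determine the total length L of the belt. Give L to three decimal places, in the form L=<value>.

L=203.553

open belt: β = asin((r2−r1)/C) = asin(-5/56) = -5.1225°
wrap1 = π − 2β = 190.2450°
wrap2 = π + 2β = 169.7550°
tangent length = C·cosβ = 55.7763
L = r1·wrap1 + r2·wrap2 + 2·C·cosβ = 17·3.3204 + 12·2.9628 + 2·55.7763 = 203.5529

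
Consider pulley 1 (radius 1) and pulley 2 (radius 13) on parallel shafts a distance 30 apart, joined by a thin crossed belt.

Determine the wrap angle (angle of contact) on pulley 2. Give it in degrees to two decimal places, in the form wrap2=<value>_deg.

crossed belt: β = asin((r1+r2)/C) = asin(14/30) = 27.8181°
wrap1 = wrap2 = π + 2β = 235.6363°

wrap2=235.64_deg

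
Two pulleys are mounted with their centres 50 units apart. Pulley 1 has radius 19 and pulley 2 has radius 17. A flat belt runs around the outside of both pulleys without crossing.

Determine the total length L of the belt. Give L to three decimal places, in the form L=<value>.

open belt: β = asin((r2−r1)/C) = asin(-2/50) = -2.2924°
wrap1 = π − 2β = 184.5849°
wrap2 = π + 2β = 175.4151°
tangent length = C·cosβ = 49.9600
L = r1·wrap1 + r2·wrap2 + 2·C·cosβ = 19·3.2216 + 17·3.0616 + 2·49.9600 = 213.1773

L=213.177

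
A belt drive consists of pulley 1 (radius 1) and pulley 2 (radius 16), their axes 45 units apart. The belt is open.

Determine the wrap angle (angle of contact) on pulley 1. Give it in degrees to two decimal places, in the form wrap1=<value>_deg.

wrap1=141.06_deg

open belt: β = asin((r2−r1)/C) = asin(15/45) = 19.4712°
wrap1 = π − 2β = 141.0576°
wrap2 = π + 2β = 218.9424°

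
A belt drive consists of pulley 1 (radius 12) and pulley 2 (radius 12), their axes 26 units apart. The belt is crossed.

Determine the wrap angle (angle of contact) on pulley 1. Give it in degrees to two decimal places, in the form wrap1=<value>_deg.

wrap1=314.76_deg

crossed belt: β = asin((r1+r2)/C) = asin(24/26) = 67.3801°
wrap1 = wrap2 = π + 2β = 314.7603°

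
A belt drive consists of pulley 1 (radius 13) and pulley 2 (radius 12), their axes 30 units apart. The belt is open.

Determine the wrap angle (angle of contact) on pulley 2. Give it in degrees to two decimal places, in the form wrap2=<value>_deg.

wrap2=176.18_deg

open belt: β = asin((r2−r1)/C) = asin(-1/30) = -1.9102°
wrap1 = π − 2β = 183.8204°
wrap2 = π + 2β = 176.1796°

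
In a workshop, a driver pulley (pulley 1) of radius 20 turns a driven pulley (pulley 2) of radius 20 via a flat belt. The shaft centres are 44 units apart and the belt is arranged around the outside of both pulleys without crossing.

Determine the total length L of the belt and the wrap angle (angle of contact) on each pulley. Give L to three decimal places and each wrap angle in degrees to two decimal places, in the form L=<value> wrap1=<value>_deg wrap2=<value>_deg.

open belt: β = asin((r2−r1)/C) = asin(0/44) = 0.0000°
wrap1 = π − 2β = 180.0000°
wrap2 = π + 2β = 180.0000°
tangent length = C·cosβ = 44.0000
L = r1·wrap1 + r2·wrap2 + 2·C·cosβ = 20·3.1416 + 20·3.1416 + 2·44.0000 = 213.6637

L=213.664 wrap1=180.00_deg wrap2=180.00_deg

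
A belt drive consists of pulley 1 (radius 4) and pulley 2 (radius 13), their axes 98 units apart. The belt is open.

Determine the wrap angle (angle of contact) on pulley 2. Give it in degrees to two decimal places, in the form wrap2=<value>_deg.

wrap2=190.54_deg

open belt: β = asin((r2−r1)/C) = asin(9/98) = 5.2693°
wrap1 = π − 2β = 169.4614°
wrap2 = π + 2β = 190.5386°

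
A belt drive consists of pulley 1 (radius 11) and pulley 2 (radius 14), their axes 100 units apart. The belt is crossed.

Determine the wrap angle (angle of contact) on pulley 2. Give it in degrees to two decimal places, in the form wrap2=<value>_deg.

wrap2=208.96_deg

crossed belt: β = asin((r1+r2)/C) = asin(25/100) = 14.4775°
wrap1 = wrap2 = π + 2β = 208.9550°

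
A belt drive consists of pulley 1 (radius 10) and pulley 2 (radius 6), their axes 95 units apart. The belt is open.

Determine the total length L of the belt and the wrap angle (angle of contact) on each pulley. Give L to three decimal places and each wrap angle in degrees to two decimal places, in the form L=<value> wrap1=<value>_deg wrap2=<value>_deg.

L=240.434 wrap1=184.83_deg wrap2=175.17_deg

open belt: β = asin((r2−r1)/C) = asin(-4/95) = -2.4132°
wrap1 = π − 2β = 184.8263°
wrap2 = π + 2β = 175.1737°
tangent length = C·cosβ = 94.9158
L = r1·wrap1 + r2·wrap2 + 2·C·cosβ = 10·3.2258 + 6·3.0574 + 2·94.9158 = 240.4339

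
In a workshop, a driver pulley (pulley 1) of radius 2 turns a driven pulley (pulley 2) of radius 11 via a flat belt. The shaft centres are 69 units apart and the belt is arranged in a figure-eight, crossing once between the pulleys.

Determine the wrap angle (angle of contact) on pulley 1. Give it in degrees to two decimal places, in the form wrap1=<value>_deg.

crossed belt: β = asin((r1+r2)/C) = asin(13/69) = 10.8598°
wrap1 = wrap2 = π + 2β = 201.7195°

wrap1=201.72_deg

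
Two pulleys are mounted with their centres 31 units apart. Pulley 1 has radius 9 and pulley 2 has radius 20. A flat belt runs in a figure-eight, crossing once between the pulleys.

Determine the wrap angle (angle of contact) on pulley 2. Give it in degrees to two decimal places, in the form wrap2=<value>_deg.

crossed belt: β = asin((r1+r2)/C) = asin(29/31) = 69.3065°
wrap1 = wrap2 = π + 2β = 318.6129°

wrap2=318.61_deg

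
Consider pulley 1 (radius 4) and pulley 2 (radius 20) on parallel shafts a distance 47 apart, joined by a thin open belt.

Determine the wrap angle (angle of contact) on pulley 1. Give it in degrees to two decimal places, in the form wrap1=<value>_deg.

wrap1=140.19_deg

open belt: β = asin((r2−r1)/C) = asin(16/47) = 19.9028°
wrap1 = π − 2β = 140.1944°
wrap2 = π + 2β = 219.8056°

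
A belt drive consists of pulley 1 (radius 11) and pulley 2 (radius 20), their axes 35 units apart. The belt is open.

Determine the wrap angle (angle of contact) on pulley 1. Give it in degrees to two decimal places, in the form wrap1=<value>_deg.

wrap1=150.20_deg

open belt: β = asin((r2−r1)/C) = asin(9/35) = 14.9006°
wrap1 = π − 2β = 150.1988°
wrap2 = π + 2β = 209.8012°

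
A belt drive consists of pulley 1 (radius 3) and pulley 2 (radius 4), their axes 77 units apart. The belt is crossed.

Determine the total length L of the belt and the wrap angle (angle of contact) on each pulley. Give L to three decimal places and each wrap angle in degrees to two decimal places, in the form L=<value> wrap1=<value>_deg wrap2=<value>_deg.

crossed belt: β = asin((r1+r2)/C) = asin(7/77) = 5.2159°
wrap1 = wrap2 = π + 2β = 190.4318°
tangent length = C·cosβ = 76.6812
L = (r1+r2)·wrap + 2·C·cosβ = 7·3.3237 + 2·76.6812 = 176.6280

L=176.628 wrap1=190.43_deg wrap2=190.43_deg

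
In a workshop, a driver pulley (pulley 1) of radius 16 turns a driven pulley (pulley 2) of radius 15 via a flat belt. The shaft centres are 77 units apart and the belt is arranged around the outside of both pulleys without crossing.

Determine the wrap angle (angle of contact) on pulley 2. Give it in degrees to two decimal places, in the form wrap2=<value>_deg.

wrap2=178.51_deg

open belt: β = asin((r2−r1)/C) = asin(-1/77) = -0.7441°
wrap1 = π − 2β = 181.4882°
wrap2 = π + 2β = 178.5118°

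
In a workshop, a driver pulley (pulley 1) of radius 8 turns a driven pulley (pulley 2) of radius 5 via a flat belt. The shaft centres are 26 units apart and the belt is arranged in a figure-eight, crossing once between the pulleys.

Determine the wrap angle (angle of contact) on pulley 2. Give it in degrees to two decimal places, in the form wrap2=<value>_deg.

wrap2=240.00_deg

crossed belt: β = asin((r1+r2)/C) = asin(13/26) = 30.0000°
wrap1 = wrap2 = π + 2β = 240.0000°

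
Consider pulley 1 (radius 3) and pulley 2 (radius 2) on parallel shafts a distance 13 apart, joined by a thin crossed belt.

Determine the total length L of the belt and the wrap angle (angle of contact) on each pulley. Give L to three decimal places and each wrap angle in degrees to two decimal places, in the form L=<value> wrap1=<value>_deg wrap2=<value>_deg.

L=43.656 wrap1=225.24_deg wrap2=225.24_deg

crossed belt: β = asin((r1+r2)/C) = asin(5/13) = 22.6199°
wrap1 = wrap2 = π + 2β = 225.2397°
tangent length = C·cosβ = 12.0000
L = (r1+r2)·wrap + 2·C·cosβ = 5·3.9312 + 2·12.0000 = 43.6559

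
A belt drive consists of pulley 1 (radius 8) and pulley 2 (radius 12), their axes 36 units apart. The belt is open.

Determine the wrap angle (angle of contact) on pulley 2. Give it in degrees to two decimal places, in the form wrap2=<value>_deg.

open belt: β = asin((r2−r1)/C) = asin(4/36) = 6.3794°
wrap1 = π − 2β = 167.2413°
wrap2 = π + 2β = 192.7587°

wrap2=192.76_deg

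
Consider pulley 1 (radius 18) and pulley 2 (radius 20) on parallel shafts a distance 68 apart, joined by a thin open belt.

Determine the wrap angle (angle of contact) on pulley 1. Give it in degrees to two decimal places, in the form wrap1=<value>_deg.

wrap1=176.63_deg

open belt: β = asin((r2−r1)/C) = asin(2/68) = 1.6854°
wrap1 = π − 2β = 176.6292°
wrap2 = π + 2β = 183.3708°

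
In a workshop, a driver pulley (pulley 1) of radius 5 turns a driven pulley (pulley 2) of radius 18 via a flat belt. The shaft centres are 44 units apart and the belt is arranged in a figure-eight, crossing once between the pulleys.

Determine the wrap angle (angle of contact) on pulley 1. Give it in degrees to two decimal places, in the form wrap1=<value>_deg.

wrap1=243.03_deg

crossed belt: β = asin((r1+r2)/C) = asin(23/44) = 31.5154°
wrap1 = wrap2 = π + 2β = 243.0307°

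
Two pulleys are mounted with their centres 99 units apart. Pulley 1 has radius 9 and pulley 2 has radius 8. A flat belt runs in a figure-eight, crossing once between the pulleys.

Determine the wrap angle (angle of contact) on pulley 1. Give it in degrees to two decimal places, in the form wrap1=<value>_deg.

wrap1=199.78_deg

crossed belt: β = asin((r1+r2)/C) = asin(17/99) = 9.8877°
wrap1 = wrap2 = π + 2β = 199.7753°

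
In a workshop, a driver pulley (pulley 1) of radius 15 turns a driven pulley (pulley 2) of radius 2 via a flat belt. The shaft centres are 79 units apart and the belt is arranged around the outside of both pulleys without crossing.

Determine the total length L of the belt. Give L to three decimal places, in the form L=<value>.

L=213.551

open belt: β = asin((r2−r1)/C) = asin(-13/79) = -9.4715°
wrap1 = π − 2β = 198.9430°
wrap2 = π + 2β = 161.0570°
tangent length = C·cosβ = 77.9230
L = r1·wrap1 + r2·wrap2 + 2·C·cosβ = 15·3.4722 + 2·2.8110 + 2·77.9230 = 213.5512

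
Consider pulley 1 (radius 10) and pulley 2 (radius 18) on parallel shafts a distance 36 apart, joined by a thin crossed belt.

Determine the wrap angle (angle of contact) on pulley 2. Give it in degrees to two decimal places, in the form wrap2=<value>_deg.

crossed belt: β = asin((r1+r2)/C) = asin(28/36) = 51.0576°
wrap1 = wrap2 = π + 2β = 282.1151°

wrap2=282.12_deg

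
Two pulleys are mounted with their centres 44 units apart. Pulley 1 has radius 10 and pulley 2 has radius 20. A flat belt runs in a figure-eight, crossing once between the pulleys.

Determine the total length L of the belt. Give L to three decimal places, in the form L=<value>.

crossed belt: β = asin((r1+r2)/C) = asin(30/44) = 42.9859°
wrap1 = wrap2 = π + 2β = 265.9718°
tangent length = C·cosβ = 32.1870
L = (r1+r2)·wrap + 2·C·cosβ = 30·4.6421 + 2·32.1870 = 203.6364

L=203.636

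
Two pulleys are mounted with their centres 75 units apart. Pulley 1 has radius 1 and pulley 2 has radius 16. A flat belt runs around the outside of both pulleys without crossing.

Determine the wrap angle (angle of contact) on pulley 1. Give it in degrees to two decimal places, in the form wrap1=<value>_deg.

wrap1=156.93_deg

open belt: β = asin((r2−r1)/C) = asin(15/75) = 11.5370°
wrap1 = π − 2β = 156.9261°
wrap2 = π + 2β = 203.0739°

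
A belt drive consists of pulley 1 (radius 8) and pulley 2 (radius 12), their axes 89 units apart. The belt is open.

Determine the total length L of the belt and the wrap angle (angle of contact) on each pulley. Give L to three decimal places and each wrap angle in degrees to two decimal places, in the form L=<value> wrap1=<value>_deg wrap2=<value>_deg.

open belt: β = asin((r2−r1)/C) = asin(4/89) = 2.5760°
wrap1 = π − 2β = 174.8481°
wrap2 = π + 2β = 185.1519°
tangent length = C·cosβ = 88.9101
L = r1·wrap1 + r2·wrap2 + 2·C·cosβ = 8·3.0517 + 12·3.2315 + 2·88.9101 = 241.0117

L=241.012 wrap1=174.85_deg wrap2=185.15_deg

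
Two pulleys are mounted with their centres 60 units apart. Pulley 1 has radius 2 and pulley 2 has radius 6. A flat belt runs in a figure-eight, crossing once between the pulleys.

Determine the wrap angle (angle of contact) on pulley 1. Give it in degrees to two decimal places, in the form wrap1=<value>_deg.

wrap1=195.32_deg

crossed belt: β = asin((r1+r2)/C) = asin(8/60) = 7.6623°
wrap1 = wrap2 = π + 2β = 195.3245°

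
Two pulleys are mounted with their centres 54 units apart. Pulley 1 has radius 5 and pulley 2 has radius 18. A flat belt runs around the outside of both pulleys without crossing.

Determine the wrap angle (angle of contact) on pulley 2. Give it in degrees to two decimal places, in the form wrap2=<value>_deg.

open belt: β = asin((r2−r1)/C) = asin(13/54) = 13.9303°
wrap1 = π − 2β = 152.1395°
wrap2 = π + 2β = 207.8605°

wrap2=207.86_deg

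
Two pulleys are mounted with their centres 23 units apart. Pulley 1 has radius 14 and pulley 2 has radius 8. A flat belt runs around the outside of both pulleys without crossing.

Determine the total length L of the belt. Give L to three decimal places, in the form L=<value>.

open belt: β = asin((r2−r1)/C) = asin(-6/23) = -15.1217°
wrap1 = π − 2β = 210.2433°
wrap2 = π + 2β = 149.7567°
tangent length = C·cosβ = 22.2036
L = r1·wrap1 + r2·wrap2 + 2·C·cosβ = 14·3.6694 + 8·2.6137 + 2·22.2036 = 116.6893

L=116.689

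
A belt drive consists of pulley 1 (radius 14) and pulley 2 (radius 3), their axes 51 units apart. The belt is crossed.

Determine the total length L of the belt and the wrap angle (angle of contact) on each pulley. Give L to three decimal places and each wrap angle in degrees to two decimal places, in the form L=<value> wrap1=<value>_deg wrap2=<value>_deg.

L=161.128 wrap1=218.94_deg wrap2=218.94_deg

crossed belt: β = asin((r1+r2)/C) = asin(17/51) = 19.4712°
wrap1 = wrap2 = π + 2β = 218.9424°
tangent length = C·cosβ = 48.0833
L = (r1+r2)·wrap + 2·C·cosβ = 17·3.8213 + 2·48.0833 = 161.1281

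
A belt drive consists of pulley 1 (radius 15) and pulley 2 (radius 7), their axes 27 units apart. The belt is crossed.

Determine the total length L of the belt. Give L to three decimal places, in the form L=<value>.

L=142.326

crossed belt: β = asin((r1+r2)/C) = asin(22/27) = 54.5691°
wrap1 = wrap2 = π + 2β = 289.1381°
tangent length = C·cosβ = 15.6525
L = (r1+r2)·wrap + 2·C·cosβ = 22·5.0464 + 2·15.6525 = 142.3260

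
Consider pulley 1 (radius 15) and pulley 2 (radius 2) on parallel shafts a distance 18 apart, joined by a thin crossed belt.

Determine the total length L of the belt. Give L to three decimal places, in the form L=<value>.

L=107.260

crossed belt: β = asin((r1+r2)/C) = asin(17/18) = 70.8119°
wrap1 = wrap2 = π + 2β = 321.6237°
tangent length = C·cosβ = 5.9161
L = (r1+r2)·wrap + 2·C·cosβ = 17·5.6134 + 2·5.9161 = 107.2598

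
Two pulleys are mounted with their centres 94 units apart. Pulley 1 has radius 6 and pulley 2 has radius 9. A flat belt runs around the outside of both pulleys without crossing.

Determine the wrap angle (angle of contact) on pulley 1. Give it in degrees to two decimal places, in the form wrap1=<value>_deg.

wrap1=176.34_deg

open belt: β = asin((r2−r1)/C) = asin(3/94) = 1.8289°
wrap1 = π − 2β = 176.3422°
wrap2 = π + 2β = 183.6578°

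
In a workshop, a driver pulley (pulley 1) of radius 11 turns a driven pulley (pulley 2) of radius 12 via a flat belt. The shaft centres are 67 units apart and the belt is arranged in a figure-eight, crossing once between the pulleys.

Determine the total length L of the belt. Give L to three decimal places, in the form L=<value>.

L=214.233

crossed belt: β = asin((r1+r2)/C) = asin(23/67) = 20.0771°
wrap1 = wrap2 = π + 2β = 220.1541°
tangent length = C·cosβ = 62.9285
L = (r1+r2)·wrap + 2·C·cosβ = 23·3.8424 + 2·62.9285 = 214.2326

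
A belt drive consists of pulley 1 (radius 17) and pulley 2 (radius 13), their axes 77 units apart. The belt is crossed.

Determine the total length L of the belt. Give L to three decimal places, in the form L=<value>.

L=260.091

crossed belt: β = asin((r1+r2)/C) = asin(30/77) = 22.9303°
wrap1 = wrap2 = π + 2β = 225.8605°
tangent length = C·cosβ = 70.9154
L = (r1+r2)·wrap + 2·C·cosβ = 30·3.9420 + 2·70.9154 = 260.0912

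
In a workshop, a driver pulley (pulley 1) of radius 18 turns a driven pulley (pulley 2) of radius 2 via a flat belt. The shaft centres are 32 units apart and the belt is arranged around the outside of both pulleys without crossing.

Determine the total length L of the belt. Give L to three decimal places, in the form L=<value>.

L=135.013

open belt: β = asin((r2−r1)/C) = asin(-16/32) = -30.0000°
wrap1 = π − 2β = 240.0000°
wrap2 = π + 2β = 120.0000°
tangent length = C·cosβ = 27.7128
L = r1·wrap1 + r2·wrap2 + 2·C·cosβ = 18·4.1888 + 2·2.0944 + 2·27.7128 = 135.0126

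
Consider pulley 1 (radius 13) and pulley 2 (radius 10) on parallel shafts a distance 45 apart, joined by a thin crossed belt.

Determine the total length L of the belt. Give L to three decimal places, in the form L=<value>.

crossed belt: β = asin((r1+r2)/C) = asin(23/45) = 30.7379°
wrap1 = wrap2 = π + 2β = 241.4757°
tangent length = C·cosβ = 38.6782
L = (r1+r2)·wrap + 2·C·cosβ = 23·4.2145 + 2·38.6782 = 174.2909

L=174.291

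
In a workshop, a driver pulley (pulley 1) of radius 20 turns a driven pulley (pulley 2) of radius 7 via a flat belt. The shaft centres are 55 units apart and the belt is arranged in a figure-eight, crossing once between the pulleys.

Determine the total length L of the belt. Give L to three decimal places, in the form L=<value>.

L=208.365

crossed belt: β = asin((r1+r2)/C) = asin(27/55) = 29.4004°
wrap1 = wrap2 = π + 2β = 238.8007°
tangent length = C·cosβ = 47.9166
L = (r1+r2)·wrap + 2·C·cosβ = 27·4.1679 + 2·47.9166 = 208.3654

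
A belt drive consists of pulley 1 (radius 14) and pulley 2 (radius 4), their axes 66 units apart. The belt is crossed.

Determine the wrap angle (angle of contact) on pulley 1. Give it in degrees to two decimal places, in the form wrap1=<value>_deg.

wrap1=211.65_deg

crossed belt: β = asin((r1+r2)/C) = asin(18/66) = 15.8266°
wrap1 = wrap2 = π + 2β = 211.6532°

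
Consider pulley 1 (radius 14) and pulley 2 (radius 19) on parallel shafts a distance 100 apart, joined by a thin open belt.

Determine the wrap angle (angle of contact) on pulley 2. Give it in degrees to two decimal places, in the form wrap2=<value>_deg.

wrap2=185.73_deg

open belt: β = asin((r2−r1)/C) = asin(5/100) = 2.8660°
wrap1 = π − 2β = 174.2680°
wrap2 = π + 2β = 185.7320°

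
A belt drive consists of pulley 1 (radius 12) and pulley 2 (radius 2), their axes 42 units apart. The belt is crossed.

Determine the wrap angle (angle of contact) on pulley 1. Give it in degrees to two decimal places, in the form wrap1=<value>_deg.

wrap1=218.94_deg

crossed belt: β = asin((r1+r2)/C) = asin(14/42) = 19.4712°
wrap1 = wrap2 = π + 2β = 218.9424°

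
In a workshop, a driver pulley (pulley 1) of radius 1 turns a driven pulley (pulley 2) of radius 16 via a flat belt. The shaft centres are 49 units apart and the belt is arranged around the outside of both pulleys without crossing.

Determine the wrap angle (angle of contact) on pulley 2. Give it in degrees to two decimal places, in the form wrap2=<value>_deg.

open belt: β = asin((r2−r1)/C) = asin(15/49) = 17.8257°
wrap1 = π − 2β = 144.3486°
wrap2 = π + 2β = 215.6514°

wrap2=215.65_deg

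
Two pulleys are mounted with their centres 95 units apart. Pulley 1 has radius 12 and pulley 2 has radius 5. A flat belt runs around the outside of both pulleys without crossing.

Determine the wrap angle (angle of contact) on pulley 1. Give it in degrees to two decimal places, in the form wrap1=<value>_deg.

wrap1=188.45_deg

open belt: β = asin((r2−r1)/C) = asin(-7/95) = -4.2256°
wrap1 = π − 2β = 188.4512°
wrap2 = π + 2β = 171.5488°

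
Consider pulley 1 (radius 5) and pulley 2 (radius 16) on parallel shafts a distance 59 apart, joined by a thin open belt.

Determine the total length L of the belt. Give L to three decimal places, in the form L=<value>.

L=186.030

open belt: β = asin((r2−r1)/C) = asin(11/59) = 10.7451°
wrap1 = π − 2β = 158.5097°
wrap2 = π + 2β = 201.4903°
tangent length = C·cosβ = 57.9655
L = r1·wrap1 + r2·wrap2 + 2·C·cosβ = 5·2.7665 + 16·3.5167 + 2·57.9655 = 186.0303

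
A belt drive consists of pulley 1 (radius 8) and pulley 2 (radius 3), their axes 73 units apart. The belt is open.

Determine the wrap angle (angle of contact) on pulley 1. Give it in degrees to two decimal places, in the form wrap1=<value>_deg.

open belt: β = asin((r2−r1)/C) = asin(-5/73) = -3.9274°
wrap1 = π − 2β = 187.8549°
wrap2 = π + 2β = 172.1451°

wrap1=187.85_deg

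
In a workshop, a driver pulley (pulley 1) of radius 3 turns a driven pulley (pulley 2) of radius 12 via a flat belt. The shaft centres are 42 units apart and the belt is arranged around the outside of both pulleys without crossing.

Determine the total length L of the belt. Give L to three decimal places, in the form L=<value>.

open belt: β = asin((r2−r1)/C) = asin(9/42) = 12.3736°
wrap1 = π − 2β = 155.2527°
wrap2 = π + 2β = 204.7473°
tangent length = C·cosβ = 41.0244
L = r1·wrap1 + r2·wrap2 + 2·C·cosβ = 3·2.7097 + 12·3.5735 + 2·41.0244 = 133.0599

L=133.060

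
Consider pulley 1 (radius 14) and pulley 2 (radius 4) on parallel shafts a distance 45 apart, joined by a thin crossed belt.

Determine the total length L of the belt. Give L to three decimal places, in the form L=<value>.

L=153.850

crossed belt: β = asin((r1+r2)/C) = asin(18/45) = 23.5782°
wrap1 = wrap2 = π + 2β = 227.1564°
tangent length = C·cosβ = 41.2432
L = (r1+r2)·wrap + 2·C·cosβ = 18·3.9646 + 2·41.2432 = 153.8496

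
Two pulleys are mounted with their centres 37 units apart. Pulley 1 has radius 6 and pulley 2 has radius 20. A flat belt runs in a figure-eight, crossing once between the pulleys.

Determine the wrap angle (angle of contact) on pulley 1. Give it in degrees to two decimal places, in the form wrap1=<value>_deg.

wrap1=269.29_deg

crossed belt: β = asin((r1+r2)/C) = asin(26/37) = 44.6442°
wrap1 = wrap2 = π + 2β = 269.2885°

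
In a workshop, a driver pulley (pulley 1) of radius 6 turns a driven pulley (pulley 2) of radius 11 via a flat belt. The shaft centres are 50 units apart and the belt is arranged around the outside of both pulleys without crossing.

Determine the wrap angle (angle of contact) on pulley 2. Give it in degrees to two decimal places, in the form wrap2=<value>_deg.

wrap2=191.48_deg

open belt: β = asin((r2−r1)/C) = asin(5/50) = 5.7392°
wrap1 = π − 2β = 168.5217°
wrap2 = π + 2β = 191.4783°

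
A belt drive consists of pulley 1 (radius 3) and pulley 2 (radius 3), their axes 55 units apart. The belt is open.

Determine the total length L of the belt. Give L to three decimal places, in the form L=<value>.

open belt: β = asin((r2−r1)/C) = asin(0/55) = 0.0000°
wrap1 = π − 2β = 180.0000°
wrap2 = π + 2β = 180.0000°
tangent length = C·cosβ = 55.0000
L = r1·wrap1 + r2·wrap2 + 2·C·cosβ = 3·3.1416 + 3·3.1416 + 2·55.0000 = 128.8496

L=128.850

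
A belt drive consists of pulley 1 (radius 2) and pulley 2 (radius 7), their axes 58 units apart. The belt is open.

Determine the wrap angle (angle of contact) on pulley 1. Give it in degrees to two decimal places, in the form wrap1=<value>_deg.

open belt: β = asin((r2−r1)/C) = asin(5/58) = 4.9454°
wrap1 = π − 2β = 170.1091°
wrap2 = π + 2β = 189.8909°

wrap1=170.11_deg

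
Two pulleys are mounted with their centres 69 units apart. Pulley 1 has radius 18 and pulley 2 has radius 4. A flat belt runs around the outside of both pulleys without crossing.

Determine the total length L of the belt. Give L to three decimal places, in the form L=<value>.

L=209.965

open belt: β = asin((r2−r1)/C) = asin(-14/69) = -11.7065°
wrap1 = π − 2β = 203.4130°
wrap2 = π + 2β = 156.5870°
tangent length = C·cosβ = 67.5648
L = r1·wrap1 + r2·wrap2 + 2·C·cosβ = 18·3.5502 + 4·2.7330 + 2·67.5648 = 209.9655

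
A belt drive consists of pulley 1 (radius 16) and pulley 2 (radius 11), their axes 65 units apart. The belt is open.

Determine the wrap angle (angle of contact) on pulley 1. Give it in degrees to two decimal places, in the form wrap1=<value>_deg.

wrap1=188.82_deg

open belt: β = asin((r2−r1)/C) = asin(-5/65) = -4.4117°
wrap1 = π − 2β = 188.8235°
wrap2 = π + 2β = 171.1765°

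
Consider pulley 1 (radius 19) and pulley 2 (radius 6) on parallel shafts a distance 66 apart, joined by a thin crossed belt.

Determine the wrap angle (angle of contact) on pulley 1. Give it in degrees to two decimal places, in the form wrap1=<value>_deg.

wrap1=224.52_deg

crossed belt: β = asin((r1+r2)/C) = asin(25/66) = 22.2586°
wrap1 = wrap2 = π + 2β = 224.5172°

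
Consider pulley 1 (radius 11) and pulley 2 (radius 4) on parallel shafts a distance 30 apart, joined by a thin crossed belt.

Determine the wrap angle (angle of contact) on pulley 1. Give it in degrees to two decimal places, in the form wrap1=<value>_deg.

wrap1=240.00_deg

crossed belt: β = asin((r1+r2)/C) = asin(15/30) = 30.0000°
wrap1 = wrap2 = π + 2β = 240.0000°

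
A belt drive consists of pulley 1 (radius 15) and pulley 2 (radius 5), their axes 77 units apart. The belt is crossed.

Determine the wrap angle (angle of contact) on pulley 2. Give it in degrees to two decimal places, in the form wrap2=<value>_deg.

crossed belt: β = asin((r1+r2)/C) = asin(20/77) = 15.0547°
wrap1 = wrap2 = π + 2β = 210.1093°

wrap2=210.11_deg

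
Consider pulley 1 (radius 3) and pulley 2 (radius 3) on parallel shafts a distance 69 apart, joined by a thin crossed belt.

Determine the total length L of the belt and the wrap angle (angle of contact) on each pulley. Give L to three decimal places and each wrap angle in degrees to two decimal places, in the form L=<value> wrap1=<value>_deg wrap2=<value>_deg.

L=157.372 wrap1=189.98_deg wrap2=189.98_deg

crossed belt: β = asin((r1+r2)/C) = asin(6/69) = 4.9885°
wrap1 = wrap2 = π + 2β = 189.9771°
tangent length = C·cosβ = 68.7386
L = (r1+r2)·wrap + 2·C·cosβ = 6·3.3157 + 2·68.7386 = 157.3716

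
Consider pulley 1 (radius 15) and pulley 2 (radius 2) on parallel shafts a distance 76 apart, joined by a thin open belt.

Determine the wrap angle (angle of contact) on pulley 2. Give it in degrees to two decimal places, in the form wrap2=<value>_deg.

open belt: β = asin((r2−r1)/C) = asin(-13/76) = -9.8490°
wrap1 = π − 2β = 199.6981°
wrap2 = π + 2β = 160.3019°

wrap2=160.30_deg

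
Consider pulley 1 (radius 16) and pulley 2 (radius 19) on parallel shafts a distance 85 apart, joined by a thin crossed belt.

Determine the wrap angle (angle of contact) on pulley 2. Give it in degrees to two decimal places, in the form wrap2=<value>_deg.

wrap2=228.63_deg

crossed belt: β = asin((r1+r2)/C) = asin(35/85) = 24.3157°
wrap1 = wrap2 = π + 2β = 228.6315°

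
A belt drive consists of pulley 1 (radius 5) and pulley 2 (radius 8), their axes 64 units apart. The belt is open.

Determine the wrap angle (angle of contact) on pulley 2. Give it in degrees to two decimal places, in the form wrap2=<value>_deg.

wrap2=185.37_deg

open belt: β = asin((r2−r1)/C) = asin(3/64) = 2.6867°
wrap1 = π − 2β = 174.6266°
wrap2 = π + 2β = 185.3734°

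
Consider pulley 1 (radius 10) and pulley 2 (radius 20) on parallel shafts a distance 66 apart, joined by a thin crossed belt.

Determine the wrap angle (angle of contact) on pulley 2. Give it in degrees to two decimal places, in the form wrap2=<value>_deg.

crossed belt: β = asin((r1+r2)/C) = asin(30/66) = 27.0357°
wrap1 = wrap2 = π + 2β = 234.0714°

wrap2=234.07_deg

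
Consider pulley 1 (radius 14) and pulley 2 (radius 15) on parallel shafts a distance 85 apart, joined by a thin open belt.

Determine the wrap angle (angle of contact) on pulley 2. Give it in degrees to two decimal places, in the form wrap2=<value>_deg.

open belt: β = asin((r2−r1)/C) = asin(1/85) = 0.6741°
wrap1 = π − 2β = 178.6518°
wrap2 = π + 2β = 181.3482°

wrap2=181.35_deg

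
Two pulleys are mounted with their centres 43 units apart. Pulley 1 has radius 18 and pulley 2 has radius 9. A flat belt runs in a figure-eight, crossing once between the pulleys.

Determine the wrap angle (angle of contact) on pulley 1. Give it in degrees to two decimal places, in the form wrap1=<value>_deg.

crossed belt: β = asin((r1+r2)/C) = asin(27/43) = 38.8959°
wrap1 = wrap2 = π + 2β = 257.7917°

wrap1=257.79_deg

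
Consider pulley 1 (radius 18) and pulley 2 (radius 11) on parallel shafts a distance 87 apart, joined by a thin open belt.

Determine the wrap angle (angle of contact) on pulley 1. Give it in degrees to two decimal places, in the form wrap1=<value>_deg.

wrap1=189.23_deg

open belt: β = asin((r2−r1)/C) = asin(-7/87) = -4.6150°
wrap1 = π − 2β = 189.2300°
wrap2 = π + 2β = 170.7700°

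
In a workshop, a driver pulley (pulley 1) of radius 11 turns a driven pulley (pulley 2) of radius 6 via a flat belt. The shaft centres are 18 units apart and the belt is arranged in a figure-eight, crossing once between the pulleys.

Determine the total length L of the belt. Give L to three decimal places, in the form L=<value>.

crossed belt: β = asin((r1+r2)/C) = asin(17/18) = 70.8119°
wrap1 = wrap2 = π + 2β = 321.6237°
tangent length = C·cosβ = 5.9161
L = (r1+r2)·wrap + 2·C·cosβ = 17·5.6134 + 2·5.9161 = 107.2598

L=107.260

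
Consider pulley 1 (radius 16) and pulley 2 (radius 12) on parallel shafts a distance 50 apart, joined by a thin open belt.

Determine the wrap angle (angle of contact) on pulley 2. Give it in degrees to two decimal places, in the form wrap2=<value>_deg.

wrap2=170.82_deg

open belt: β = asin((r2−r1)/C) = asin(-4/50) = -4.5886°
wrap1 = π − 2β = 189.1771°
wrap2 = π + 2β = 170.8229°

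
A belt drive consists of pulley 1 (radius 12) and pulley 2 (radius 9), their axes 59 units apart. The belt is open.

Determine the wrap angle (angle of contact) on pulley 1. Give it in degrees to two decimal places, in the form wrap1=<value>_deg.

open belt: β = asin((r2−r1)/C) = asin(-3/59) = -2.9146°
wrap1 = π − 2β = 185.8292°
wrap2 = π + 2β = 174.1708°

wrap1=185.83_deg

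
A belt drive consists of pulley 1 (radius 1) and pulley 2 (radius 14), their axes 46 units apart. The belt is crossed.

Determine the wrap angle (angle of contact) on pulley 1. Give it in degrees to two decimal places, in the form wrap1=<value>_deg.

wrap1=218.06_deg

crossed belt: β = asin((r1+r2)/C) = asin(15/46) = 19.0314°
wrap1 = wrap2 = π + 2β = 218.0629°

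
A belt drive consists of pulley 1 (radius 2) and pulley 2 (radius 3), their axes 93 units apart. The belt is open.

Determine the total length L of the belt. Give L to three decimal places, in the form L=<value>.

open belt: β = asin((r2−r1)/C) = asin(1/93) = 0.6161°
wrap1 = π − 2β = 178.7678°
wrap2 = π + 2β = 181.2322°
tangent length = C·cosβ = 92.9946
L = r1·wrap1 + r2·wrap2 + 2·C·cosβ = 2·3.1201 + 3·3.1631 + 2·92.9946 = 201.7187

L=201.719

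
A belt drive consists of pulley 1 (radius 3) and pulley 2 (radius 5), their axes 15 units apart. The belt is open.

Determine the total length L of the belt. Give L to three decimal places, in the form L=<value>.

L=55.400

open belt: β = asin((r2−r1)/C) = asin(2/15) = 7.6623°
wrap1 = π − 2β = 164.6755°
wrap2 = π + 2β = 195.3245°
tangent length = C·cosβ = 14.8661
L = r1·wrap1 + r2·wrap2 + 2·C·cosβ = 3·2.8741 + 5·3.4091 + 2·14.8661 = 55.3998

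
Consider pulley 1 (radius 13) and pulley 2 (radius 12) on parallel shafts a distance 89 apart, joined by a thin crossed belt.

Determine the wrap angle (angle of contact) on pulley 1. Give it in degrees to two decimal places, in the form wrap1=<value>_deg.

wrap1=212.63_deg

crossed belt: β = asin((r1+r2)/C) = asin(25/89) = 16.3139°
wrap1 = wrap2 = π + 2β = 212.6277°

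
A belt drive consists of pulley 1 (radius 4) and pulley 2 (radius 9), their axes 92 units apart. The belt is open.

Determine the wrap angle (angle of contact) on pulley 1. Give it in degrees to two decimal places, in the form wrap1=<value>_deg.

wrap1=173.77_deg

open belt: β = asin((r2−r1)/C) = asin(5/92) = 3.1154°
wrap1 = π − 2β = 173.7691°
wrap2 = π + 2β = 186.2309°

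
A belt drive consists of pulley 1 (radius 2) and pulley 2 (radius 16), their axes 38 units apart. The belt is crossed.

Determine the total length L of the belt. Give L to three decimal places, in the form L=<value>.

L=141.246

crossed belt: β = asin((r1+r2)/C) = asin(18/38) = 28.2737°
wrap1 = wrap2 = π + 2β = 236.5474°
tangent length = C·cosβ = 33.4664
L = (r1+r2)·wrap + 2·C·cosβ = 18·4.1285 + 2·33.4664 = 141.2464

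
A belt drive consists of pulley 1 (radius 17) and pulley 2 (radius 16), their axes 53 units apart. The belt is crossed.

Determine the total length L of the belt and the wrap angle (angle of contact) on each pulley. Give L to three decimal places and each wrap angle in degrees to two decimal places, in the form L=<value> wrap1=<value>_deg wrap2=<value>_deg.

L=230.978 wrap1=257.02_deg wrap2=257.02_deg

crossed belt: β = asin((r1+r2)/C) = asin(33/53) = 38.5093°
wrap1 = wrap2 = π + 2β = 257.0186°
tangent length = C·cosβ = 41.4729
L = (r1+r2)·wrap + 2·C·cosβ = 33·4.4858 + 2·41.4729 = 230.9778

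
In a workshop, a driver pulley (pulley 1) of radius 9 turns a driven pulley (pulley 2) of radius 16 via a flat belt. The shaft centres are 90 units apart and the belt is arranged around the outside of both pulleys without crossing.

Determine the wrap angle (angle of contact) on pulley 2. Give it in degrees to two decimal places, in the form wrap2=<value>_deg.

wrap2=188.92_deg

open belt: β = asin((r2−r1)/C) = asin(7/90) = 4.4608°
wrap1 = π − 2β = 171.0783°
wrap2 = π + 2β = 188.9217°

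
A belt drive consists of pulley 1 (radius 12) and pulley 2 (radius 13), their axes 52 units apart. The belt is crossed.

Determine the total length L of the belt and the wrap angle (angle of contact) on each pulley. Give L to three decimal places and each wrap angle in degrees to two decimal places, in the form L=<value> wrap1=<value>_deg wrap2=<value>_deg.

L=194.809 wrap1=237.47_deg wrap2=237.47_deg

crossed belt: β = asin((r1+r2)/C) = asin(25/52) = 28.7357°
wrap1 = wrap2 = π + 2β = 237.4713°
tangent length = C·cosβ = 45.5961
L = (r1+r2)·wrap + 2·C·cosβ = 25·4.1447 + 2·45.5961 = 194.8085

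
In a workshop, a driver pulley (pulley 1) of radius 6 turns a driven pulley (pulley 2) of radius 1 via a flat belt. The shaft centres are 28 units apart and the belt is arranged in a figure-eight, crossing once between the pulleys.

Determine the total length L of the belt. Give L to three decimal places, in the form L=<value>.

L=79.750

crossed belt: β = asin((r1+r2)/C) = asin(7/28) = 14.4775°
wrap1 = wrap2 = π + 2β = 208.9550°
tangent length = C·cosβ = 27.1109
L = (r1+r2)·wrap + 2·C·cosβ = 7·3.6470 + 2·27.1109 = 79.7504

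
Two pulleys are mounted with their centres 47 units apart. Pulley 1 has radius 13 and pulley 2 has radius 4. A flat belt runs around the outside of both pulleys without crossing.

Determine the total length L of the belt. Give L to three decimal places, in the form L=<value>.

open belt: β = asin((r2−r1)/C) = asin(-9/47) = -11.0397°
wrap1 = π − 2β = 202.0794°
wrap2 = π + 2β = 157.9206°
tangent length = C·cosβ = 46.1303
L = r1·wrap1 + r2·wrap2 + 2·C·cosβ = 13·3.5270 + 4·2.7562 + 2·46.1303 = 149.1358

L=149.136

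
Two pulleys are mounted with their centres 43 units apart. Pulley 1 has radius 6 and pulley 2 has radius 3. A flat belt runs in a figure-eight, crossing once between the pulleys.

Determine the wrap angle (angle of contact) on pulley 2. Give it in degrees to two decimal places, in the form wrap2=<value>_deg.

wrap2=204.16_deg

crossed belt: β = asin((r1+r2)/C) = asin(9/43) = 12.0815°
wrap1 = wrap2 = π + 2β = 204.1629°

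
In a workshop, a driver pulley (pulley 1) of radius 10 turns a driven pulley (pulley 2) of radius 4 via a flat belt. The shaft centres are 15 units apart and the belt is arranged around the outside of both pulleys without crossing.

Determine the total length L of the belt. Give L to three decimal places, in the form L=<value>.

L=76.416

open belt: β = asin((r2−r1)/C) = asin(-6/15) = -23.5782°
wrap1 = π − 2β = 227.1564°
wrap2 = π + 2β = 132.8436°
tangent length = C·cosβ = 13.7477
L = r1·wrap1 + r2·wrap2 + 2·C·cosβ = 10·3.9646 + 4·2.3186 + 2·13.7477 = 76.4160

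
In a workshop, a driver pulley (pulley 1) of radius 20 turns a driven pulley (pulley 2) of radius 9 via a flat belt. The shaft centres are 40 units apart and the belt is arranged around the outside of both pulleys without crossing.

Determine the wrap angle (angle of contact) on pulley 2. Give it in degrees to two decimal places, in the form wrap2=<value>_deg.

wrap2=148.08_deg

open belt: β = asin((r2−r1)/C) = asin(-11/40) = -15.9620°
wrap1 = π − 2β = 211.9240°
wrap2 = π + 2β = 148.0760°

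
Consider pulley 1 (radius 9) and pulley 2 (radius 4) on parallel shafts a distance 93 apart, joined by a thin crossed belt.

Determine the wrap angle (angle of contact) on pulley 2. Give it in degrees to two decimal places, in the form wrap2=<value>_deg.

wrap2=196.07_deg

crossed belt: β = asin((r1+r2)/C) = asin(13/93) = 8.0354°
wrap1 = wrap2 = π + 2β = 196.0708°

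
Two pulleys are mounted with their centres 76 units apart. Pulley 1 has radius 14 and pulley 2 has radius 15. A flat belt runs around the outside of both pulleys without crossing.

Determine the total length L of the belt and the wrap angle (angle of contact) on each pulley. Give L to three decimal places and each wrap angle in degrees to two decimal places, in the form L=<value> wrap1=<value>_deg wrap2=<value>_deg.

open belt: β = asin((r2−r1)/C) = asin(1/76) = 0.7539°
wrap1 = π − 2β = 178.4922°
wrap2 = π + 2β = 181.5078°
tangent length = C·cosβ = 75.9934
L = r1·wrap1 + r2·wrap2 + 2·C·cosβ = 14·3.1153 + 15·3.1679 + 2·75.9934 = 243.1193

L=243.119 wrap1=178.49_deg wrap2=181.51_deg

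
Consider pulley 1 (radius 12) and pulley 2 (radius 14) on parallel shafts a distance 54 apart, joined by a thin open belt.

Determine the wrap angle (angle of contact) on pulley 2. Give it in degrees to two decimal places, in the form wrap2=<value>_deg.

wrap2=184.25_deg

open belt: β = asin((r2−r1)/C) = asin(2/54) = 2.1226°
wrap1 = π − 2β = 175.7549°
wrap2 = π + 2β = 184.2451°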